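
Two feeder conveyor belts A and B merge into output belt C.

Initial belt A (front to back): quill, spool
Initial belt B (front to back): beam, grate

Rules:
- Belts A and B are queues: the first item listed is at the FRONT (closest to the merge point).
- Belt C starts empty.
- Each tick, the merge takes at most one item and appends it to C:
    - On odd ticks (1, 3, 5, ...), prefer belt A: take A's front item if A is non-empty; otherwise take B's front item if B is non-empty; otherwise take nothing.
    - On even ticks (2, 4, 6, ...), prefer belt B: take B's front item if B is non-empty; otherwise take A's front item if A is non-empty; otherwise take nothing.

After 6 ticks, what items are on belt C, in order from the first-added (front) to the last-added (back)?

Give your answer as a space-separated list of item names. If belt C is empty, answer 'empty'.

Tick 1: prefer A, take quill from A; A=[spool] B=[beam,grate] C=[quill]
Tick 2: prefer B, take beam from B; A=[spool] B=[grate] C=[quill,beam]
Tick 3: prefer A, take spool from A; A=[-] B=[grate] C=[quill,beam,spool]
Tick 4: prefer B, take grate from B; A=[-] B=[-] C=[quill,beam,spool,grate]
Tick 5: prefer A, both empty, nothing taken; A=[-] B=[-] C=[quill,beam,spool,grate]
Tick 6: prefer B, both empty, nothing taken; A=[-] B=[-] C=[quill,beam,spool,grate]

Answer: quill beam spool grate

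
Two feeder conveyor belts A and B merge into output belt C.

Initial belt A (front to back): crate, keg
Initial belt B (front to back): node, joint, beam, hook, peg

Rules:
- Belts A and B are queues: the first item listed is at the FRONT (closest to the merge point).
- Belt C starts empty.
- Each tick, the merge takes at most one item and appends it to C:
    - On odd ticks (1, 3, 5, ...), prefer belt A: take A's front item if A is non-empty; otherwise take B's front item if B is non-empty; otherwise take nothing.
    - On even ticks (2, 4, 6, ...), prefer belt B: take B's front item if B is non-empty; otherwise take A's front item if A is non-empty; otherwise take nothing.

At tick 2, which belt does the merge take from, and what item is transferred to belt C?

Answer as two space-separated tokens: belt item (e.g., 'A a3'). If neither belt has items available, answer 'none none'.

Answer: B node

Derivation:
Tick 1: prefer A, take crate from A; A=[keg] B=[node,joint,beam,hook,peg] C=[crate]
Tick 2: prefer B, take node from B; A=[keg] B=[joint,beam,hook,peg] C=[crate,node]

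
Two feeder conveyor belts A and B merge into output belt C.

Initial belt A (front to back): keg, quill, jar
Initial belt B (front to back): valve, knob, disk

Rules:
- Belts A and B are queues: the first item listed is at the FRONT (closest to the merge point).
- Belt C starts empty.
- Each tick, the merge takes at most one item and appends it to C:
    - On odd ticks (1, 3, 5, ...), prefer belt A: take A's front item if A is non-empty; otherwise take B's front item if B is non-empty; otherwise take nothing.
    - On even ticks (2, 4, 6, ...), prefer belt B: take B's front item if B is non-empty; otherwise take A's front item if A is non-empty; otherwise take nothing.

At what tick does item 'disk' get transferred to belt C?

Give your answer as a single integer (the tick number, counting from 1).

Tick 1: prefer A, take keg from A; A=[quill,jar] B=[valve,knob,disk] C=[keg]
Tick 2: prefer B, take valve from B; A=[quill,jar] B=[knob,disk] C=[keg,valve]
Tick 3: prefer A, take quill from A; A=[jar] B=[knob,disk] C=[keg,valve,quill]
Tick 4: prefer B, take knob from B; A=[jar] B=[disk] C=[keg,valve,quill,knob]
Tick 5: prefer A, take jar from A; A=[-] B=[disk] C=[keg,valve,quill,knob,jar]
Tick 6: prefer B, take disk from B; A=[-] B=[-] C=[keg,valve,quill,knob,jar,disk]

Answer: 6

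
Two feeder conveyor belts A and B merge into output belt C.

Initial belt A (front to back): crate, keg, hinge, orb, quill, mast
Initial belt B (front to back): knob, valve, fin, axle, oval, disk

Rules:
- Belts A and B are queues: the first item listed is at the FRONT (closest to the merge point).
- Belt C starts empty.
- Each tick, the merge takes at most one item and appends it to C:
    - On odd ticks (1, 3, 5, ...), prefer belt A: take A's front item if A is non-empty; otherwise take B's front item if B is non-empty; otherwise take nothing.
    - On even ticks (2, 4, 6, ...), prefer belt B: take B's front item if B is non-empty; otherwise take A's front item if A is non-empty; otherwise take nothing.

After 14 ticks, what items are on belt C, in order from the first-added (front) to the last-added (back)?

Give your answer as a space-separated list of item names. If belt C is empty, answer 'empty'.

Answer: crate knob keg valve hinge fin orb axle quill oval mast disk

Derivation:
Tick 1: prefer A, take crate from A; A=[keg,hinge,orb,quill,mast] B=[knob,valve,fin,axle,oval,disk] C=[crate]
Tick 2: prefer B, take knob from B; A=[keg,hinge,orb,quill,mast] B=[valve,fin,axle,oval,disk] C=[crate,knob]
Tick 3: prefer A, take keg from A; A=[hinge,orb,quill,mast] B=[valve,fin,axle,oval,disk] C=[crate,knob,keg]
Tick 4: prefer B, take valve from B; A=[hinge,orb,quill,mast] B=[fin,axle,oval,disk] C=[crate,knob,keg,valve]
Tick 5: prefer A, take hinge from A; A=[orb,quill,mast] B=[fin,axle,oval,disk] C=[crate,knob,keg,valve,hinge]
Tick 6: prefer B, take fin from B; A=[orb,quill,mast] B=[axle,oval,disk] C=[crate,knob,keg,valve,hinge,fin]
Tick 7: prefer A, take orb from A; A=[quill,mast] B=[axle,oval,disk] C=[crate,knob,keg,valve,hinge,fin,orb]
Tick 8: prefer B, take axle from B; A=[quill,mast] B=[oval,disk] C=[crate,knob,keg,valve,hinge,fin,orb,axle]
Tick 9: prefer A, take quill from A; A=[mast] B=[oval,disk] C=[crate,knob,keg,valve,hinge,fin,orb,axle,quill]
Tick 10: prefer B, take oval from B; A=[mast] B=[disk] C=[crate,knob,keg,valve,hinge,fin,orb,axle,quill,oval]
Tick 11: prefer A, take mast from A; A=[-] B=[disk] C=[crate,knob,keg,valve,hinge,fin,orb,axle,quill,oval,mast]
Tick 12: prefer B, take disk from B; A=[-] B=[-] C=[crate,knob,keg,valve,hinge,fin,orb,axle,quill,oval,mast,disk]
Tick 13: prefer A, both empty, nothing taken; A=[-] B=[-] C=[crate,knob,keg,valve,hinge,fin,orb,axle,quill,oval,mast,disk]
Tick 14: prefer B, both empty, nothing taken; A=[-] B=[-] C=[crate,knob,keg,valve,hinge,fin,orb,axle,quill,oval,mast,disk]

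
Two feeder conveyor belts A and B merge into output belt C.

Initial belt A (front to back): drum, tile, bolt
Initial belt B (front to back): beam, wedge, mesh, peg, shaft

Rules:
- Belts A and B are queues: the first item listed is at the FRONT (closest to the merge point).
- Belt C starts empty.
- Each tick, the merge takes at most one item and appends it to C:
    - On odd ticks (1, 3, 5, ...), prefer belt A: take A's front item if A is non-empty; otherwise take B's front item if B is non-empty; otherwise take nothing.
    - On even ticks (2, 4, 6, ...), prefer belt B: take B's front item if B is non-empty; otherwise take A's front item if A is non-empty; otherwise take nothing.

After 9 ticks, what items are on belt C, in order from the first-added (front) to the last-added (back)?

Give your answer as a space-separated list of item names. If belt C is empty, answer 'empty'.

Answer: drum beam tile wedge bolt mesh peg shaft

Derivation:
Tick 1: prefer A, take drum from A; A=[tile,bolt] B=[beam,wedge,mesh,peg,shaft] C=[drum]
Tick 2: prefer B, take beam from B; A=[tile,bolt] B=[wedge,mesh,peg,shaft] C=[drum,beam]
Tick 3: prefer A, take tile from A; A=[bolt] B=[wedge,mesh,peg,shaft] C=[drum,beam,tile]
Tick 4: prefer B, take wedge from B; A=[bolt] B=[mesh,peg,shaft] C=[drum,beam,tile,wedge]
Tick 5: prefer A, take bolt from A; A=[-] B=[mesh,peg,shaft] C=[drum,beam,tile,wedge,bolt]
Tick 6: prefer B, take mesh from B; A=[-] B=[peg,shaft] C=[drum,beam,tile,wedge,bolt,mesh]
Tick 7: prefer A, take peg from B; A=[-] B=[shaft] C=[drum,beam,tile,wedge,bolt,mesh,peg]
Tick 8: prefer B, take shaft from B; A=[-] B=[-] C=[drum,beam,tile,wedge,bolt,mesh,peg,shaft]
Tick 9: prefer A, both empty, nothing taken; A=[-] B=[-] C=[drum,beam,tile,wedge,bolt,mesh,peg,shaft]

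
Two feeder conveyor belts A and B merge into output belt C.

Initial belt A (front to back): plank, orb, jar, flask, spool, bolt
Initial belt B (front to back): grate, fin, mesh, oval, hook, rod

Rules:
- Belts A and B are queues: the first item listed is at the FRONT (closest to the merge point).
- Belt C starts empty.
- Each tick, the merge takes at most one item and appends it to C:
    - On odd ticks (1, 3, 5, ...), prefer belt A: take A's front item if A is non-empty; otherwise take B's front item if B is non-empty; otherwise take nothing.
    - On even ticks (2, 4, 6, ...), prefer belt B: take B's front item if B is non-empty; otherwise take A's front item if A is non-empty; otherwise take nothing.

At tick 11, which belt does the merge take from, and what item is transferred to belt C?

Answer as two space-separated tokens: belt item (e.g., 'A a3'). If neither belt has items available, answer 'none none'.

Tick 1: prefer A, take plank from A; A=[orb,jar,flask,spool,bolt] B=[grate,fin,mesh,oval,hook,rod] C=[plank]
Tick 2: prefer B, take grate from B; A=[orb,jar,flask,spool,bolt] B=[fin,mesh,oval,hook,rod] C=[plank,grate]
Tick 3: prefer A, take orb from A; A=[jar,flask,spool,bolt] B=[fin,mesh,oval,hook,rod] C=[plank,grate,orb]
Tick 4: prefer B, take fin from B; A=[jar,flask,spool,bolt] B=[mesh,oval,hook,rod] C=[plank,grate,orb,fin]
Tick 5: prefer A, take jar from A; A=[flask,spool,bolt] B=[mesh,oval,hook,rod] C=[plank,grate,orb,fin,jar]
Tick 6: prefer B, take mesh from B; A=[flask,spool,bolt] B=[oval,hook,rod] C=[plank,grate,orb,fin,jar,mesh]
Tick 7: prefer A, take flask from A; A=[spool,bolt] B=[oval,hook,rod] C=[plank,grate,orb,fin,jar,mesh,flask]
Tick 8: prefer B, take oval from B; A=[spool,bolt] B=[hook,rod] C=[plank,grate,orb,fin,jar,mesh,flask,oval]
Tick 9: prefer A, take spool from A; A=[bolt] B=[hook,rod] C=[plank,grate,orb,fin,jar,mesh,flask,oval,spool]
Tick 10: prefer B, take hook from B; A=[bolt] B=[rod] C=[plank,grate,orb,fin,jar,mesh,flask,oval,spool,hook]
Tick 11: prefer A, take bolt from A; A=[-] B=[rod] C=[plank,grate,orb,fin,jar,mesh,flask,oval,spool,hook,bolt]

Answer: A bolt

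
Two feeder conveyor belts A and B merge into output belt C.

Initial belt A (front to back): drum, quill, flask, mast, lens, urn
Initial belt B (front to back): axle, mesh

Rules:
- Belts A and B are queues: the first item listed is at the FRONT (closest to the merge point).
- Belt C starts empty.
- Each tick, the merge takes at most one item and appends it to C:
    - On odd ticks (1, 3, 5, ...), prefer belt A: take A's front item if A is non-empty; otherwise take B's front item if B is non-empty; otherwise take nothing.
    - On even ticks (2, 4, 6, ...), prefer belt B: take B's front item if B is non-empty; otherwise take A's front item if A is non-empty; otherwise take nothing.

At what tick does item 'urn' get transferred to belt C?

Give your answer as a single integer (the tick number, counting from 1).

Answer: 8

Derivation:
Tick 1: prefer A, take drum from A; A=[quill,flask,mast,lens,urn] B=[axle,mesh] C=[drum]
Tick 2: prefer B, take axle from B; A=[quill,flask,mast,lens,urn] B=[mesh] C=[drum,axle]
Tick 3: prefer A, take quill from A; A=[flask,mast,lens,urn] B=[mesh] C=[drum,axle,quill]
Tick 4: prefer B, take mesh from B; A=[flask,mast,lens,urn] B=[-] C=[drum,axle,quill,mesh]
Tick 5: prefer A, take flask from A; A=[mast,lens,urn] B=[-] C=[drum,axle,quill,mesh,flask]
Tick 6: prefer B, take mast from A; A=[lens,urn] B=[-] C=[drum,axle,quill,mesh,flask,mast]
Tick 7: prefer A, take lens from A; A=[urn] B=[-] C=[drum,axle,quill,mesh,flask,mast,lens]
Tick 8: prefer B, take urn from A; A=[-] B=[-] C=[drum,axle,quill,mesh,flask,mast,lens,urn]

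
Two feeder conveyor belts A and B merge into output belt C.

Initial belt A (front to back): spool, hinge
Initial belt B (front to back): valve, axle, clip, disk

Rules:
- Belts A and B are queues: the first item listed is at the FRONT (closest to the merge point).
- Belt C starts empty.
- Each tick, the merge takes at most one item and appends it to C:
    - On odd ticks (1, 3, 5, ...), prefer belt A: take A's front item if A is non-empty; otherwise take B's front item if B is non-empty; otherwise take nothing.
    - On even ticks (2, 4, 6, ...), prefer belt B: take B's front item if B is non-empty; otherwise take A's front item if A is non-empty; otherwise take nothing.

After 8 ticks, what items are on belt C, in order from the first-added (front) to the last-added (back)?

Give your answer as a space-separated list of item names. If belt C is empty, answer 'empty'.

Answer: spool valve hinge axle clip disk

Derivation:
Tick 1: prefer A, take spool from A; A=[hinge] B=[valve,axle,clip,disk] C=[spool]
Tick 2: prefer B, take valve from B; A=[hinge] B=[axle,clip,disk] C=[spool,valve]
Tick 3: prefer A, take hinge from A; A=[-] B=[axle,clip,disk] C=[spool,valve,hinge]
Tick 4: prefer B, take axle from B; A=[-] B=[clip,disk] C=[spool,valve,hinge,axle]
Tick 5: prefer A, take clip from B; A=[-] B=[disk] C=[spool,valve,hinge,axle,clip]
Tick 6: prefer B, take disk from B; A=[-] B=[-] C=[spool,valve,hinge,axle,clip,disk]
Tick 7: prefer A, both empty, nothing taken; A=[-] B=[-] C=[spool,valve,hinge,axle,clip,disk]
Tick 8: prefer B, both empty, nothing taken; A=[-] B=[-] C=[spool,valve,hinge,axle,clip,disk]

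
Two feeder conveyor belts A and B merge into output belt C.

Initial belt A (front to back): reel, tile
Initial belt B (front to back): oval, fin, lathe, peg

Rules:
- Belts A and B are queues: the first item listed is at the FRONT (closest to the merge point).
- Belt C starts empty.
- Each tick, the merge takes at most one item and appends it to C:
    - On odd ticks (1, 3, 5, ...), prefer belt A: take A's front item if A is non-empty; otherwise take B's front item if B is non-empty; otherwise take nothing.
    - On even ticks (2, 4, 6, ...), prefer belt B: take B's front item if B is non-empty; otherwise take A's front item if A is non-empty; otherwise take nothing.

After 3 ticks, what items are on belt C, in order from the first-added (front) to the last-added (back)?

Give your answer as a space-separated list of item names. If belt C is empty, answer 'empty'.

Answer: reel oval tile

Derivation:
Tick 1: prefer A, take reel from A; A=[tile] B=[oval,fin,lathe,peg] C=[reel]
Tick 2: prefer B, take oval from B; A=[tile] B=[fin,lathe,peg] C=[reel,oval]
Tick 3: prefer A, take tile from A; A=[-] B=[fin,lathe,peg] C=[reel,oval,tile]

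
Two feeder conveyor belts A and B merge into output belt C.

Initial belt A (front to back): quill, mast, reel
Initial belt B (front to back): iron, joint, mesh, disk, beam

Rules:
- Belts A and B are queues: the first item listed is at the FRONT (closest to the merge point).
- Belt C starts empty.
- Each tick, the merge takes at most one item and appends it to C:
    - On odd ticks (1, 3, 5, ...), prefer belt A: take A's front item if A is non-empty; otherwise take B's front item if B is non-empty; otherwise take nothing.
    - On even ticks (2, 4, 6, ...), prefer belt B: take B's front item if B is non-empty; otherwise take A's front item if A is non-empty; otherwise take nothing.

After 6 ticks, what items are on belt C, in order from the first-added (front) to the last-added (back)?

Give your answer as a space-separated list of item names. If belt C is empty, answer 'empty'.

Answer: quill iron mast joint reel mesh

Derivation:
Tick 1: prefer A, take quill from A; A=[mast,reel] B=[iron,joint,mesh,disk,beam] C=[quill]
Tick 2: prefer B, take iron from B; A=[mast,reel] B=[joint,mesh,disk,beam] C=[quill,iron]
Tick 3: prefer A, take mast from A; A=[reel] B=[joint,mesh,disk,beam] C=[quill,iron,mast]
Tick 4: prefer B, take joint from B; A=[reel] B=[mesh,disk,beam] C=[quill,iron,mast,joint]
Tick 5: prefer A, take reel from A; A=[-] B=[mesh,disk,beam] C=[quill,iron,mast,joint,reel]
Tick 6: prefer B, take mesh from B; A=[-] B=[disk,beam] C=[quill,iron,mast,joint,reel,mesh]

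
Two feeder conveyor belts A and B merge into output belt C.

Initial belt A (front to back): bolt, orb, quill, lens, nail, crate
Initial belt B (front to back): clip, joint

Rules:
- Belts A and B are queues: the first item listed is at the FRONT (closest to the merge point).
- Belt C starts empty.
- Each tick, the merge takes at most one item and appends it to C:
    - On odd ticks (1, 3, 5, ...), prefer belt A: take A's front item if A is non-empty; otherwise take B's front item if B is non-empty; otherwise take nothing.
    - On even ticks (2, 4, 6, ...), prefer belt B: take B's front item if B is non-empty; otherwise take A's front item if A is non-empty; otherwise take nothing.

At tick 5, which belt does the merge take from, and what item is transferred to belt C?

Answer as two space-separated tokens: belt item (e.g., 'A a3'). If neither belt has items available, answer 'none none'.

Tick 1: prefer A, take bolt from A; A=[orb,quill,lens,nail,crate] B=[clip,joint] C=[bolt]
Tick 2: prefer B, take clip from B; A=[orb,quill,lens,nail,crate] B=[joint] C=[bolt,clip]
Tick 3: prefer A, take orb from A; A=[quill,lens,nail,crate] B=[joint] C=[bolt,clip,orb]
Tick 4: prefer B, take joint from B; A=[quill,lens,nail,crate] B=[-] C=[bolt,clip,orb,joint]
Tick 5: prefer A, take quill from A; A=[lens,nail,crate] B=[-] C=[bolt,clip,orb,joint,quill]

Answer: A quill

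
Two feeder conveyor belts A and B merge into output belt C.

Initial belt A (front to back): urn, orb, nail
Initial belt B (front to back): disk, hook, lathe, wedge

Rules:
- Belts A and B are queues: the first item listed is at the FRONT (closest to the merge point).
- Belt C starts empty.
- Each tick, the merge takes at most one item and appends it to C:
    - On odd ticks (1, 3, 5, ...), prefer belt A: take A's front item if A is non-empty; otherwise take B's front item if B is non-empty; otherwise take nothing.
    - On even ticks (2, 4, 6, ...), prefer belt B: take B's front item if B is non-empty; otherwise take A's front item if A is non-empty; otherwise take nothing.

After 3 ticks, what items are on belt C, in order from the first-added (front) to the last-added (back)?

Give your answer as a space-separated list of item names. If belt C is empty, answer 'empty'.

Tick 1: prefer A, take urn from A; A=[orb,nail] B=[disk,hook,lathe,wedge] C=[urn]
Tick 2: prefer B, take disk from B; A=[orb,nail] B=[hook,lathe,wedge] C=[urn,disk]
Tick 3: prefer A, take orb from A; A=[nail] B=[hook,lathe,wedge] C=[urn,disk,orb]

Answer: urn disk orb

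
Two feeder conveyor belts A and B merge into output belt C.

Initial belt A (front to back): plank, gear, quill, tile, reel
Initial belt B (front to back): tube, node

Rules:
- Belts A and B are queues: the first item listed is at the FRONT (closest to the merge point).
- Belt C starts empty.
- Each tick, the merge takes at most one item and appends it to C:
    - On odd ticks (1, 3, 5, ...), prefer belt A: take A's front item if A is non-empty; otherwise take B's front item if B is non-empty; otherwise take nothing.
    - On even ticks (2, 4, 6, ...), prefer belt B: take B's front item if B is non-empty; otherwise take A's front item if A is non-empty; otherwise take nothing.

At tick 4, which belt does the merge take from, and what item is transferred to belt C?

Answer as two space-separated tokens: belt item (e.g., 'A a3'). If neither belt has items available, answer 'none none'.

Tick 1: prefer A, take plank from A; A=[gear,quill,tile,reel] B=[tube,node] C=[plank]
Tick 2: prefer B, take tube from B; A=[gear,quill,tile,reel] B=[node] C=[plank,tube]
Tick 3: prefer A, take gear from A; A=[quill,tile,reel] B=[node] C=[plank,tube,gear]
Tick 4: prefer B, take node from B; A=[quill,tile,reel] B=[-] C=[plank,tube,gear,node]

Answer: B node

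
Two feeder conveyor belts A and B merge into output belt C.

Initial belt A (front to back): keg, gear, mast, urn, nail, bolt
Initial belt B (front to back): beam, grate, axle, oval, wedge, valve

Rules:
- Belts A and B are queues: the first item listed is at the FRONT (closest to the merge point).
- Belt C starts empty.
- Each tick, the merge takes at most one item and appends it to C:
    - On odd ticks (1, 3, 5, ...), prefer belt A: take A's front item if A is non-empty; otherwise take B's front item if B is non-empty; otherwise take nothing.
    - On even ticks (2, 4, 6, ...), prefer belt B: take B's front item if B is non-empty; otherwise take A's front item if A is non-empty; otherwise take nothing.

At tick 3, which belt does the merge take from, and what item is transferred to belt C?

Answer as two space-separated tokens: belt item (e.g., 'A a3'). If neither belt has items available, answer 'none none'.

Answer: A gear

Derivation:
Tick 1: prefer A, take keg from A; A=[gear,mast,urn,nail,bolt] B=[beam,grate,axle,oval,wedge,valve] C=[keg]
Tick 2: prefer B, take beam from B; A=[gear,mast,urn,nail,bolt] B=[grate,axle,oval,wedge,valve] C=[keg,beam]
Tick 3: prefer A, take gear from A; A=[mast,urn,nail,bolt] B=[grate,axle,oval,wedge,valve] C=[keg,beam,gear]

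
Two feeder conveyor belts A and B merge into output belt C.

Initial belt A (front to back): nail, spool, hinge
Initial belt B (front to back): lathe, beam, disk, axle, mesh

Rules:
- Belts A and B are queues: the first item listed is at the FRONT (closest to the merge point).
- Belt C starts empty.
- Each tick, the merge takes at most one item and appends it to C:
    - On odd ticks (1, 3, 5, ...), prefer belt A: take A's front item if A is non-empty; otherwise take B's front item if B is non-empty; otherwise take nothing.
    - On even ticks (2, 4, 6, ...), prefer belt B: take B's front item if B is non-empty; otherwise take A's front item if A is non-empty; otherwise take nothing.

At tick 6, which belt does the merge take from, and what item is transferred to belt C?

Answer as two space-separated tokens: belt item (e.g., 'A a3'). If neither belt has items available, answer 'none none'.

Answer: B disk

Derivation:
Tick 1: prefer A, take nail from A; A=[spool,hinge] B=[lathe,beam,disk,axle,mesh] C=[nail]
Tick 2: prefer B, take lathe from B; A=[spool,hinge] B=[beam,disk,axle,mesh] C=[nail,lathe]
Tick 3: prefer A, take spool from A; A=[hinge] B=[beam,disk,axle,mesh] C=[nail,lathe,spool]
Tick 4: prefer B, take beam from B; A=[hinge] B=[disk,axle,mesh] C=[nail,lathe,spool,beam]
Tick 5: prefer A, take hinge from A; A=[-] B=[disk,axle,mesh] C=[nail,lathe,spool,beam,hinge]
Tick 6: prefer B, take disk from B; A=[-] B=[axle,mesh] C=[nail,lathe,spool,beam,hinge,disk]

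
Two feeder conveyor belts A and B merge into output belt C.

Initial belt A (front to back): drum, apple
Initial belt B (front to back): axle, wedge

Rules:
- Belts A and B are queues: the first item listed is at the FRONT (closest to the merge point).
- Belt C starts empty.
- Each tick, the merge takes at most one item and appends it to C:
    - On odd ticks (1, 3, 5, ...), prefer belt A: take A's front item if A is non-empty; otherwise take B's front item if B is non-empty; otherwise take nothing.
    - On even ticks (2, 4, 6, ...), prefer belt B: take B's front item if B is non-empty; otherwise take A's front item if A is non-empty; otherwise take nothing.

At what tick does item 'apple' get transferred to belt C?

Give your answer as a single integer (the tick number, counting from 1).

Tick 1: prefer A, take drum from A; A=[apple] B=[axle,wedge] C=[drum]
Tick 2: prefer B, take axle from B; A=[apple] B=[wedge] C=[drum,axle]
Tick 3: prefer A, take apple from A; A=[-] B=[wedge] C=[drum,axle,apple]

Answer: 3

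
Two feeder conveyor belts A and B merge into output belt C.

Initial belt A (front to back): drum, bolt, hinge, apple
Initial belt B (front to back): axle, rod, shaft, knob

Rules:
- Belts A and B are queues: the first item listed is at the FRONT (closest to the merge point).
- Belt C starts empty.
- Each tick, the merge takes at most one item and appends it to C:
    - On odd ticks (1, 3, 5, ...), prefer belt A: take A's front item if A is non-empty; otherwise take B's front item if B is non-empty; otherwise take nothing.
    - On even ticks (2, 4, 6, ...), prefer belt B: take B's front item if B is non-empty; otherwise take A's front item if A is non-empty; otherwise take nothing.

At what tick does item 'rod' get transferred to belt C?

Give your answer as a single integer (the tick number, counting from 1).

Tick 1: prefer A, take drum from A; A=[bolt,hinge,apple] B=[axle,rod,shaft,knob] C=[drum]
Tick 2: prefer B, take axle from B; A=[bolt,hinge,apple] B=[rod,shaft,knob] C=[drum,axle]
Tick 3: prefer A, take bolt from A; A=[hinge,apple] B=[rod,shaft,knob] C=[drum,axle,bolt]
Tick 4: prefer B, take rod from B; A=[hinge,apple] B=[shaft,knob] C=[drum,axle,bolt,rod]

Answer: 4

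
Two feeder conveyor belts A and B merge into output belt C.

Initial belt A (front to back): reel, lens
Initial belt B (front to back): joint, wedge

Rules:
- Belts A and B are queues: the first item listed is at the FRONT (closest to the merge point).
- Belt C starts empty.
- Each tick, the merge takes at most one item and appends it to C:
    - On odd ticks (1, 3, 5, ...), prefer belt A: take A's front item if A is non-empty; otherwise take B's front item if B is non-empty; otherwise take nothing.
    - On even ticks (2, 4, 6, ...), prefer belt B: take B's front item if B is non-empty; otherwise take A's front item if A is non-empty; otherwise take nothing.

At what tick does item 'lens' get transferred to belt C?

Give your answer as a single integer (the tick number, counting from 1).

Tick 1: prefer A, take reel from A; A=[lens] B=[joint,wedge] C=[reel]
Tick 2: prefer B, take joint from B; A=[lens] B=[wedge] C=[reel,joint]
Tick 3: prefer A, take lens from A; A=[-] B=[wedge] C=[reel,joint,lens]

Answer: 3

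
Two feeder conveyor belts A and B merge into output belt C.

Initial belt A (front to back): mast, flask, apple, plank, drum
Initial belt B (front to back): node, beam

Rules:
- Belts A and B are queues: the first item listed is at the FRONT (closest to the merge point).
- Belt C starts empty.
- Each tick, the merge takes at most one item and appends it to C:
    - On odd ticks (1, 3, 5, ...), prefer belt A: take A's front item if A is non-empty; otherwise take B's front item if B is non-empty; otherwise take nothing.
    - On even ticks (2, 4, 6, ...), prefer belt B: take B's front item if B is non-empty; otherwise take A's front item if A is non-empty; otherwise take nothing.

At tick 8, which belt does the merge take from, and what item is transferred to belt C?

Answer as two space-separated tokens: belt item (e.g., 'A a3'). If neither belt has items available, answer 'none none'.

Tick 1: prefer A, take mast from A; A=[flask,apple,plank,drum] B=[node,beam] C=[mast]
Tick 2: prefer B, take node from B; A=[flask,apple,plank,drum] B=[beam] C=[mast,node]
Tick 3: prefer A, take flask from A; A=[apple,plank,drum] B=[beam] C=[mast,node,flask]
Tick 4: prefer B, take beam from B; A=[apple,plank,drum] B=[-] C=[mast,node,flask,beam]
Tick 5: prefer A, take apple from A; A=[plank,drum] B=[-] C=[mast,node,flask,beam,apple]
Tick 6: prefer B, take plank from A; A=[drum] B=[-] C=[mast,node,flask,beam,apple,plank]
Tick 7: prefer A, take drum from A; A=[-] B=[-] C=[mast,node,flask,beam,apple,plank,drum]
Tick 8: prefer B, both empty, nothing taken; A=[-] B=[-] C=[mast,node,flask,beam,apple,plank,drum]

Answer: none none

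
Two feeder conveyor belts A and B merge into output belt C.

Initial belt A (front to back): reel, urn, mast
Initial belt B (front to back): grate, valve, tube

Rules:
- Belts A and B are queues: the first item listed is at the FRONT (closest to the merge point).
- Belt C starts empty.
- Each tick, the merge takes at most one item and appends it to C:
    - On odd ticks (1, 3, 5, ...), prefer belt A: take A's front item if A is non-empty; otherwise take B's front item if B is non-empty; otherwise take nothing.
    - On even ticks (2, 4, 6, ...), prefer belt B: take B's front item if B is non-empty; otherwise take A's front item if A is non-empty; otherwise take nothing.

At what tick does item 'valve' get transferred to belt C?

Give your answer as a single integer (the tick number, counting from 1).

Tick 1: prefer A, take reel from A; A=[urn,mast] B=[grate,valve,tube] C=[reel]
Tick 2: prefer B, take grate from B; A=[urn,mast] B=[valve,tube] C=[reel,grate]
Tick 3: prefer A, take urn from A; A=[mast] B=[valve,tube] C=[reel,grate,urn]
Tick 4: prefer B, take valve from B; A=[mast] B=[tube] C=[reel,grate,urn,valve]

Answer: 4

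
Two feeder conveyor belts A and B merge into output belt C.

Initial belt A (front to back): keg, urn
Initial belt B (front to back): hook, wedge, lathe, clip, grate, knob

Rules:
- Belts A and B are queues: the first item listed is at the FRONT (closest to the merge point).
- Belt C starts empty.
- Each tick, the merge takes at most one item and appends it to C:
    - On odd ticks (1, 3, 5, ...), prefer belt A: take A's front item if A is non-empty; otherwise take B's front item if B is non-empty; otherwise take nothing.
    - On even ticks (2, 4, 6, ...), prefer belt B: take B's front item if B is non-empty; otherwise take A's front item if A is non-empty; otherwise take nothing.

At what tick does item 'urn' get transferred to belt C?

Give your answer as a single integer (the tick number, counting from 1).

Tick 1: prefer A, take keg from A; A=[urn] B=[hook,wedge,lathe,clip,grate,knob] C=[keg]
Tick 2: prefer B, take hook from B; A=[urn] B=[wedge,lathe,clip,grate,knob] C=[keg,hook]
Tick 3: prefer A, take urn from A; A=[-] B=[wedge,lathe,clip,grate,knob] C=[keg,hook,urn]

Answer: 3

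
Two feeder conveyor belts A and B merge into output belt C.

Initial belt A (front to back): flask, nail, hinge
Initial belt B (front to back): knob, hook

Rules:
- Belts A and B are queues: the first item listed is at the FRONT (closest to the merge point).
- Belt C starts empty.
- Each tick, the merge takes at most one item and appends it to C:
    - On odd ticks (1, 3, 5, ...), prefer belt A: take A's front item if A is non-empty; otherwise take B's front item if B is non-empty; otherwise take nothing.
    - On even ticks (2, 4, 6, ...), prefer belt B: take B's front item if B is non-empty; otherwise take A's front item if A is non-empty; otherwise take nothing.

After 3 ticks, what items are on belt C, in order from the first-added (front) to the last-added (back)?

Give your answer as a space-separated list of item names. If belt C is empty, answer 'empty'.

Tick 1: prefer A, take flask from A; A=[nail,hinge] B=[knob,hook] C=[flask]
Tick 2: prefer B, take knob from B; A=[nail,hinge] B=[hook] C=[flask,knob]
Tick 3: prefer A, take nail from A; A=[hinge] B=[hook] C=[flask,knob,nail]

Answer: flask knob nail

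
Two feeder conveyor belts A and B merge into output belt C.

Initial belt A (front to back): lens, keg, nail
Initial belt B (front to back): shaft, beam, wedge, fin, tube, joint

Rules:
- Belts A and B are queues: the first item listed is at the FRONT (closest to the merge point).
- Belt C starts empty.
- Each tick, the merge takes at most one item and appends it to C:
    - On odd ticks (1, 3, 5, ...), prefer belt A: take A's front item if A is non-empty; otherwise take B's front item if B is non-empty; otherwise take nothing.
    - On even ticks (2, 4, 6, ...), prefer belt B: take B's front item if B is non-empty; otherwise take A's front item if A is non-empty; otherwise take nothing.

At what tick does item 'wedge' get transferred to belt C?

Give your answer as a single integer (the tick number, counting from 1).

Answer: 6

Derivation:
Tick 1: prefer A, take lens from A; A=[keg,nail] B=[shaft,beam,wedge,fin,tube,joint] C=[lens]
Tick 2: prefer B, take shaft from B; A=[keg,nail] B=[beam,wedge,fin,tube,joint] C=[lens,shaft]
Tick 3: prefer A, take keg from A; A=[nail] B=[beam,wedge,fin,tube,joint] C=[lens,shaft,keg]
Tick 4: prefer B, take beam from B; A=[nail] B=[wedge,fin,tube,joint] C=[lens,shaft,keg,beam]
Tick 5: prefer A, take nail from A; A=[-] B=[wedge,fin,tube,joint] C=[lens,shaft,keg,beam,nail]
Tick 6: prefer B, take wedge from B; A=[-] B=[fin,tube,joint] C=[lens,shaft,keg,beam,nail,wedge]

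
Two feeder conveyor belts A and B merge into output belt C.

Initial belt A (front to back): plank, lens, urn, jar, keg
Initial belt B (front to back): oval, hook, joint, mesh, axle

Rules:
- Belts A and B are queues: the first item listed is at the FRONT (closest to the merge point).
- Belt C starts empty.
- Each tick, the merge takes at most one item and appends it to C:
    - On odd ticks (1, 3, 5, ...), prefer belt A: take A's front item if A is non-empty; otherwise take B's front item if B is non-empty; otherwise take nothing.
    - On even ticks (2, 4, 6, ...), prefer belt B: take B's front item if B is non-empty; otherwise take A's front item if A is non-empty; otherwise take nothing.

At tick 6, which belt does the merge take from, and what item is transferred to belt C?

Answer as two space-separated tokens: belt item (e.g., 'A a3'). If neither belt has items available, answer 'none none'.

Answer: B joint

Derivation:
Tick 1: prefer A, take plank from A; A=[lens,urn,jar,keg] B=[oval,hook,joint,mesh,axle] C=[plank]
Tick 2: prefer B, take oval from B; A=[lens,urn,jar,keg] B=[hook,joint,mesh,axle] C=[plank,oval]
Tick 3: prefer A, take lens from A; A=[urn,jar,keg] B=[hook,joint,mesh,axle] C=[plank,oval,lens]
Tick 4: prefer B, take hook from B; A=[urn,jar,keg] B=[joint,mesh,axle] C=[plank,oval,lens,hook]
Tick 5: prefer A, take urn from A; A=[jar,keg] B=[joint,mesh,axle] C=[plank,oval,lens,hook,urn]
Tick 6: prefer B, take joint from B; A=[jar,keg] B=[mesh,axle] C=[plank,oval,lens,hook,urn,joint]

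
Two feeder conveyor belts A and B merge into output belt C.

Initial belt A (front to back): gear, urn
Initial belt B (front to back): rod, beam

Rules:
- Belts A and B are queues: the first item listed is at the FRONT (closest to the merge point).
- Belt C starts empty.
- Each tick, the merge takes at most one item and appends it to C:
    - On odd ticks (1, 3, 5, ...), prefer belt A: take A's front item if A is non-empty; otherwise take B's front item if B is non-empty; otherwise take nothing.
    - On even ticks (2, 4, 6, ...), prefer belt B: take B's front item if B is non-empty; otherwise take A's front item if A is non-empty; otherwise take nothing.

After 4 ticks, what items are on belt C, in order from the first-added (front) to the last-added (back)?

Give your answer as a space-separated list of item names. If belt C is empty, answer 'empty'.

Tick 1: prefer A, take gear from A; A=[urn] B=[rod,beam] C=[gear]
Tick 2: prefer B, take rod from B; A=[urn] B=[beam] C=[gear,rod]
Tick 3: prefer A, take urn from A; A=[-] B=[beam] C=[gear,rod,urn]
Tick 4: prefer B, take beam from B; A=[-] B=[-] C=[gear,rod,urn,beam]

Answer: gear rod urn beam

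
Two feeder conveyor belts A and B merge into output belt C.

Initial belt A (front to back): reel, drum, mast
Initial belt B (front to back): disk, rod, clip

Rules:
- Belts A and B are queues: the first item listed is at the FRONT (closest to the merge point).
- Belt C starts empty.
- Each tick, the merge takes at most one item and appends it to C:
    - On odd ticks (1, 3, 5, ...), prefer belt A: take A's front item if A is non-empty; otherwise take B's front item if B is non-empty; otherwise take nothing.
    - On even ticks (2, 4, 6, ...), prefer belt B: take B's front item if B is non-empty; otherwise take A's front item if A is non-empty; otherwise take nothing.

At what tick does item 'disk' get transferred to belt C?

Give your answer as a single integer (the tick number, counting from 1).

Tick 1: prefer A, take reel from A; A=[drum,mast] B=[disk,rod,clip] C=[reel]
Tick 2: prefer B, take disk from B; A=[drum,mast] B=[rod,clip] C=[reel,disk]

Answer: 2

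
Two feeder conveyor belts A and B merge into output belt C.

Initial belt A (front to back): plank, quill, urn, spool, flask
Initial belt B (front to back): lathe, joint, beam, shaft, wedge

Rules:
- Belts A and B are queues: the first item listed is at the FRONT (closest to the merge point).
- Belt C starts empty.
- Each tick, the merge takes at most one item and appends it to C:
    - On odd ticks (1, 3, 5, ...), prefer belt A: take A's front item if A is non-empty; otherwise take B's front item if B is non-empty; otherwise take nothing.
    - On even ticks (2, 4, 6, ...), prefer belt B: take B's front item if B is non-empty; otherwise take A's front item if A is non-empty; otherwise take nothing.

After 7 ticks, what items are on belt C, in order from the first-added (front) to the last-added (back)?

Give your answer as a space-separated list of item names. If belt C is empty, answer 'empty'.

Answer: plank lathe quill joint urn beam spool

Derivation:
Tick 1: prefer A, take plank from A; A=[quill,urn,spool,flask] B=[lathe,joint,beam,shaft,wedge] C=[plank]
Tick 2: prefer B, take lathe from B; A=[quill,urn,spool,flask] B=[joint,beam,shaft,wedge] C=[plank,lathe]
Tick 3: prefer A, take quill from A; A=[urn,spool,flask] B=[joint,beam,shaft,wedge] C=[plank,lathe,quill]
Tick 4: prefer B, take joint from B; A=[urn,spool,flask] B=[beam,shaft,wedge] C=[plank,lathe,quill,joint]
Tick 5: prefer A, take urn from A; A=[spool,flask] B=[beam,shaft,wedge] C=[plank,lathe,quill,joint,urn]
Tick 6: prefer B, take beam from B; A=[spool,flask] B=[shaft,wedge] C=[plank,lathe,quill,joint,urn,beam]
Tick 7: prefer A, take spool from A; A=[flask] B=[shaft,wedge] C=[plank,lathe,quill,joint,urn,beam,spool]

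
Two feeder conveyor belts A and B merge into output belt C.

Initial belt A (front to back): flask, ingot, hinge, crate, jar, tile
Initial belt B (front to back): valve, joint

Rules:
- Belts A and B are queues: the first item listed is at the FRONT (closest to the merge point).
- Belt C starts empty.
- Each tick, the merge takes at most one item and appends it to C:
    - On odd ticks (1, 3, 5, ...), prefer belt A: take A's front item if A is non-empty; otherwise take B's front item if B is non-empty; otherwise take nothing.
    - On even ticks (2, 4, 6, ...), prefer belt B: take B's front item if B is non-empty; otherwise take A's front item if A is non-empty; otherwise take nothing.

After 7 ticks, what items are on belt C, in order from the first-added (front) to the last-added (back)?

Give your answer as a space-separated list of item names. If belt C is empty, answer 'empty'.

Tick 1: prefer A, take flask from A; A=[ingot,hinge,crate,jar,tile] B=[valve,joint] C=[flask]
Tick 2: prefer B, take valve from B; A=[ingot,hinge,crate,jar,tile] B=[joint] C=[flask,valve]
Tick 3: prefer A, take ingot from A; A=[hinge,crate,jar,tile] B=[joint] C=[flask,valve,ingot]
Tick 4: prefer B, take joint from B; A=[hinge,crate,jar,tile] B=[-] C=[flask,valve,ingot,joint]
Tick 5: prefer A, take hinge from A; A=[crate,jar,tile] B=[-] C=[flask,valve,ingot,joint,hinge]
Tick 6: prefer B, take crate from A; A=[jar,tile] B=[-] C=[flask,valve,ingot,joint,hinge,crate]
Tick 7: prefer A, take jar from A; A=[tile] B=[-] C=[flask,valve,ingot,joint,hinge,crate,jar]

Answer: flask valve ingot joint hinge crate jar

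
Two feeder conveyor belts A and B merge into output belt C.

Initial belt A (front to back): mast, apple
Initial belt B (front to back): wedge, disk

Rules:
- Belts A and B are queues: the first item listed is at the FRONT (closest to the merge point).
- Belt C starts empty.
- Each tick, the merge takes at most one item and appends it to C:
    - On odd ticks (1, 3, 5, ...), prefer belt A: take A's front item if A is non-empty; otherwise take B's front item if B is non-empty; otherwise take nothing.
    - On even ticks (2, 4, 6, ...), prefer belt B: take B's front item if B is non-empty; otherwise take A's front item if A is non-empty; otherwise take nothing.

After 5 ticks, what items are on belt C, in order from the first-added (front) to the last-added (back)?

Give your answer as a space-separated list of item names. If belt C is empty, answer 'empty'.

Tick 1: prefer A, take mast from A; A=[apple] B=[wedge,disk] C=[mast]
Tick 2: prefer B, take wedge from B; A=[apple] B=[disk] C=[mast,wedge]
Tick 3: prefer A, take apple from A; A=[-] B=[disk] C=[mast,wedge,apple]
Tick 4: prefer B, take disk from B; A=[-] B=[-] C=[mast,wedge,apple,disk]
Tick 5: prefer A, both empty, nothing taken; A=[-] B=[-] C=[mast,wedge,apple,disk]

Answer: mast wedge apple disk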